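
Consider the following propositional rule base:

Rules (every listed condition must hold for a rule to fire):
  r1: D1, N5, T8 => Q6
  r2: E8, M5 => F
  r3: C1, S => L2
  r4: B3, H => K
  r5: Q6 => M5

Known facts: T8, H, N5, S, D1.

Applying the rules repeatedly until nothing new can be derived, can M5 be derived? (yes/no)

Round 1: r1 [D1, N5, T8 => Q6]. Adds Q6.
Round 2: r5 [Q6 => M5]. Adds M5.
M5 appears in round 2, so it is derivable.

yes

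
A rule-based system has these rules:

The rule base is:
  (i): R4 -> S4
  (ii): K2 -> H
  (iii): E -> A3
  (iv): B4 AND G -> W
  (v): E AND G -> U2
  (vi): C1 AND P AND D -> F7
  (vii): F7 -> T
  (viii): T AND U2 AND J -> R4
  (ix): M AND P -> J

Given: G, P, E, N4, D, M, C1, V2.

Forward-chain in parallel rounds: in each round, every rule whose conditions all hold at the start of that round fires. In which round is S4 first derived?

4

Round 1: (iii) [E -> A3]; (v) [E AND G -> U2]; (vi) [C1 AND P AND D -> F7]; (ix) [M AND P -> J]. New: A3, U2, F7, J.
Round 2: (vii) [F7 -> T]. New: T.
Round 3: (viii) [T AND U2 AND J -> R4]. New: R4.
Round 4: (i) [R4 -> S4]. New: S4.
S4 first appears in round 4.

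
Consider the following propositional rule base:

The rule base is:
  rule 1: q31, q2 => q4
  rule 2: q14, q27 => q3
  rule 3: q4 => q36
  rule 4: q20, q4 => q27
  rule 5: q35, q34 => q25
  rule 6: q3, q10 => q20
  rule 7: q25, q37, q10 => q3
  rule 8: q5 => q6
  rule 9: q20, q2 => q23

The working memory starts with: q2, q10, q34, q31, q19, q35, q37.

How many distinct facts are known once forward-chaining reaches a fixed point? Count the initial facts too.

14

[1] rule 1 [q31, q2 => q4]; rule 5 [q35, q34 => q25]. ⇒ new: q4, q25.
[2] rule 3 [q4 => q36]; rule 7 [q25, q37, q10 => q3]. ⇒ new: q36, q3.
[3] rule 6 [q3, q10 => q20]. ⇒ new: q20.
[4] rule 4 [q20, q4 => q27]; rule 9 [q20, q2 => q23]. ⇒ new: q27, q23.
Closure: {q10, q19, q2, q20, q23, q25, q27, q3, q31, q34, q35, q36, q37, q4} — 14 facts.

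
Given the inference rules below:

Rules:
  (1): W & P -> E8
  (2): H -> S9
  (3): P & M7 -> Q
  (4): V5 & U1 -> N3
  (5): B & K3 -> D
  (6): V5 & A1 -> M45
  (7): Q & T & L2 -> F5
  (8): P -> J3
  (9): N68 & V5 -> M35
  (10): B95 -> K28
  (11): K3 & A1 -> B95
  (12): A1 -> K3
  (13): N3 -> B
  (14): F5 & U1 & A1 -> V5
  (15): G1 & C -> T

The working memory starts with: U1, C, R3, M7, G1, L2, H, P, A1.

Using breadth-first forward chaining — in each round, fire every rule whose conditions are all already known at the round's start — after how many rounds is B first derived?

[1] (2) [H -> S9]; (3) [P & M7 -> Q]; (8) [P -> J3]; (12) [A1 -> K3]; (15) [G1 & C -> T]. ⇒ new: S9, Q, J3, K3, T.
[2] (7) [Q & T & L2 -> F5]; (11) [K3 & A1 -> B95]. ⇒ new: F5, B95.
[3] (10) [B95 -> K28]; (14) [F5 & U1 & A1 -> V5]. ⇒ new: K28, V5.
[4] (4) [V5 & U1 -> N3]; (6) [V5 & A1 -> M45]. ⇒ new: N3, M45.
[5] (13) [N3 -> B]. ⇒ new: B.
B first appears in round 5.

5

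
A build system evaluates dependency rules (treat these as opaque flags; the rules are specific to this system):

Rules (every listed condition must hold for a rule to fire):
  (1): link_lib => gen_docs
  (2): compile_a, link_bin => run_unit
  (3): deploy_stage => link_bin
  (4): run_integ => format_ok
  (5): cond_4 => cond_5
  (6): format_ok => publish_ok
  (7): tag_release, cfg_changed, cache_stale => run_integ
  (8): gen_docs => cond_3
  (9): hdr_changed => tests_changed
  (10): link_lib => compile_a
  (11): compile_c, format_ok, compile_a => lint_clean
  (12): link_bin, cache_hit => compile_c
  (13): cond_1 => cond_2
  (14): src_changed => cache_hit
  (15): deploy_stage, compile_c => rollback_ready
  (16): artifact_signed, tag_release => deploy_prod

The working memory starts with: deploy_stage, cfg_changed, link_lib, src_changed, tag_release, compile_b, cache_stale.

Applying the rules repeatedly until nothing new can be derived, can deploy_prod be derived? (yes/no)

no

Round 1: (1) [link_lib => gen_docs]; (3) [deploy_stage => link_bin]; (7) [tag_release, cfg_changed, cache_stale => run_integ]; (10) [link_lib => compile_a]; (14) [src_changed => cache_hit]. Adds gen_docs, link_bin, run_integ, compile_a, cache_hit.
Round 2: (2) [compile_a, link_bin => run_unit]; (4) [run_integ => format_ok]; (8) [gen_docs => cond_3]; (12) [link_bin, cache_hit => compile_c]. Adds run_unit, format_ok, cond_3, compile_c.
Round 3: (6) [format_ok => publish_ok]; (11) [compile_c, format_ok, compile_a => lint_clean]; (15) [deploy_stage, compile_c => rollback_ready]. Adds publish_ok, lint_clean, rollback_ready.
Fixed point reached. deploy_prod is concluded only by (16); (16) needs artifact_signed (never derived).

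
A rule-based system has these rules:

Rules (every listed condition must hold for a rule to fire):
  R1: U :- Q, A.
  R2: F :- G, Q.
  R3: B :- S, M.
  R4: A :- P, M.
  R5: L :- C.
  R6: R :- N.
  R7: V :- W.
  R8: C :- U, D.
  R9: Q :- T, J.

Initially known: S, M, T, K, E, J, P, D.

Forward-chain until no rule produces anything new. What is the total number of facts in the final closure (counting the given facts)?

Round 1 — R3, R4, R9, derive B, A, Q.
Round 2 — R1, derive U.
Round 3 — R8, derive C.
Round 4 — R5, derive L.
Closure: {A, B, C, D, E, J, K, L, M, P, Q, S, T, U} — 14 facts.

14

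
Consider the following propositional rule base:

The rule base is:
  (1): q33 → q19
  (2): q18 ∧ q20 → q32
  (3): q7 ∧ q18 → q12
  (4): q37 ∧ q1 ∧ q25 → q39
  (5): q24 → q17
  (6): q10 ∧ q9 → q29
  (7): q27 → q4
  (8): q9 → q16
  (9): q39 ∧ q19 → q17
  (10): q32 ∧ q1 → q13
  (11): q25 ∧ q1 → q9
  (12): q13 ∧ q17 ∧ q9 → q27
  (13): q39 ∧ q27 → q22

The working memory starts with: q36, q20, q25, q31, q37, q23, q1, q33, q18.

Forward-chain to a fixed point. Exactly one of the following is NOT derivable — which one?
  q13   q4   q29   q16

Round 1 — (1), (2), (4), (11), derive q19, q32, q39, q9.
Round 2 — (8), (9), (10), derive q16, q17, q13.
Round 3 — (12), derive q27.
Round 4 — (7), (13), derive q4, q22.
Derived: q4 (round 4), q16 (round 2), q13 (round 2). q29 never appears in any round.

q29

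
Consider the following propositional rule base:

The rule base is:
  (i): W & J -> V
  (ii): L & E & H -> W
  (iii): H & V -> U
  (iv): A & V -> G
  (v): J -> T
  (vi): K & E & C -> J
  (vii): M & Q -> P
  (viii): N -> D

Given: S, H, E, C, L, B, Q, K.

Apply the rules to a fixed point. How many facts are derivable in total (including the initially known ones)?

Round 1: (ii) [L & E & H -> W]; (vi) [K & E & C -> J]. New: W, J.
Round 2: (i) [W & J -> V]; (v) [J -> T]. New: V, T.
Round 3: (iii) [H & V -> U]. New: U.
Closure: {B, C, E, H, J, K, L, Q, S, T, U, V, W} — 13 facts.

13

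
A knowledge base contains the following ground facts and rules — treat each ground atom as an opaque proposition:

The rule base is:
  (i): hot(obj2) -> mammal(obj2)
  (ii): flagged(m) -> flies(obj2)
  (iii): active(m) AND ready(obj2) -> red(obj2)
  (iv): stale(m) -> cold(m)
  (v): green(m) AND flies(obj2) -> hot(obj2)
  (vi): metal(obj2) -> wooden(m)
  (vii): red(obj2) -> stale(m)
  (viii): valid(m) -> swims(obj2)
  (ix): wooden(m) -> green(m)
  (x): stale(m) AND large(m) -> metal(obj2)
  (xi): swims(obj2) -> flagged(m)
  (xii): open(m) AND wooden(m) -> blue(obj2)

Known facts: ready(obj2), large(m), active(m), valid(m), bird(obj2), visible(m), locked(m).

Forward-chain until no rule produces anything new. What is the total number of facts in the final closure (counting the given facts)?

18

[1] (iii) [active(m) AND ready(obj2) -> red(obj2)]; (viii) [valid(m) -> swims(obj2)]. ⇒ new: red(obj2), swims(obj2).
[2] (vii) [red(obj2) -> stale(m)]; (xi) [swims(obj2) -> flagged(m)]. ⇒ new: stale(m), flagged(m).
[3] (ii) [flagged(m) -> flies(obj2)]; (iv) [stale(m) -> cold(m)]; (x) [stale(m) AND large(m) -> metal(obj2)]. ⇒ new: flies(obj2), cold(m), metal(obj2).
[4] (vi) [metal(obj2) -> wooden(m)]. ⇒ new: wooden(m).
[5] (ix) [wooden(m) -> green(m)]. ⇒ new: green(m).
[6] (v) [green(m) AND flies(obj2) -> hot(obj2)]. ⇒ new: hot(obj2).
[7] (i) [hot(obj2) -> mammal(obj2)]. ⇒ new: mammal(obj2).
Closure: {active(m), bird(obj2), cold(m), flagged(m), flies(obj2), green(m), hot(obj2), large(m), locked(m), mammal(obj2), metal(obj2), ready(obj2), red(obj2), stale(m), swims(obj2), valid(m), visible(m), wooden(m)} — 18 facts.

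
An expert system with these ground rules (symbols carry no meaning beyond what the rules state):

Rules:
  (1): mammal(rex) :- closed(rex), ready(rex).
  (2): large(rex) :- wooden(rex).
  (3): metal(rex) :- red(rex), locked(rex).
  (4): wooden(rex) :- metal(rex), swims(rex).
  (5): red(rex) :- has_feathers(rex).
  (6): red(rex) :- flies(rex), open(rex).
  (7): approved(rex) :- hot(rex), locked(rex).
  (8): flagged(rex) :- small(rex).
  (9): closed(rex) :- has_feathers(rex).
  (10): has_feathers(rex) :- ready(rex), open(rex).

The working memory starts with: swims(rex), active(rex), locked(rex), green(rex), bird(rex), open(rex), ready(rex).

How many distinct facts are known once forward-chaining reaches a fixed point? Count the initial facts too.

14

Round 1 fires (10), giving has_feathers(rex).
Round 2 fires (5), (9), giving red(rex), closed(rex).
Round 3 fires (1), (3), giving mammal(rex), metal(rex).
Round 4 fires (4), giving wooden(rex).
Round 5 fires (2), giving large(rex).
Closure: {active(rex), bird(rex), closed(rex), green(rex), has_feathers(rex), large(rex), locked(rex), mammal(rex), metal(rex), open(rex), ready(rex), red(rex), swims(rex), wooden(rex)} — 14 facts.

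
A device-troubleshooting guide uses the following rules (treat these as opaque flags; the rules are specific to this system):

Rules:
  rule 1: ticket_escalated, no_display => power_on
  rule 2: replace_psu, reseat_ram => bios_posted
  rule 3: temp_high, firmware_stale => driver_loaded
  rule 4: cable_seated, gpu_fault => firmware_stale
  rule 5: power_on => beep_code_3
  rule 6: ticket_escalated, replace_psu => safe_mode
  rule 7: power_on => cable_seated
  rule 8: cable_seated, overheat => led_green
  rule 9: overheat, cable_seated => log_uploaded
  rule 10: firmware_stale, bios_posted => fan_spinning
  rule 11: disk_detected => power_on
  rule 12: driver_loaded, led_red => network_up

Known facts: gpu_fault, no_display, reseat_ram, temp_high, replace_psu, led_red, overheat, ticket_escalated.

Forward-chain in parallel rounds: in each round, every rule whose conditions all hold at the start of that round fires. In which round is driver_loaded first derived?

4

Round 1: rule 1 [ticket_escalated, no_display => power_on]; rule 2 [replace_psu, reseat_ram => bios_posted]; rule 6 [ticket_escalated, replace_psu => safe_mode]. New: power_on, bios_posted, safe_mode.
Round 2: rule 5 [power_on => beep_code_3]; rule 7 [power_on => cable_seated]. New: beep_code_3, cable_seated.
Round 3: rule 4 [cable_seated, gpu_fault => firmware_stale]; rule 8 [cable_seated, overheat => led_green]; rule 9 [overheat, cable_seated => log_uploaded]. New: firmware_stale, led_green, log_uploaded.
Round 4: rule 3 [temp_high, firmware_stale => driver_loaded]; rule 10 [firmware_stale, bios_posted => fan_spinning]. New: driver_loaded, fan_spinning.
driver_loaded first appears in round 4.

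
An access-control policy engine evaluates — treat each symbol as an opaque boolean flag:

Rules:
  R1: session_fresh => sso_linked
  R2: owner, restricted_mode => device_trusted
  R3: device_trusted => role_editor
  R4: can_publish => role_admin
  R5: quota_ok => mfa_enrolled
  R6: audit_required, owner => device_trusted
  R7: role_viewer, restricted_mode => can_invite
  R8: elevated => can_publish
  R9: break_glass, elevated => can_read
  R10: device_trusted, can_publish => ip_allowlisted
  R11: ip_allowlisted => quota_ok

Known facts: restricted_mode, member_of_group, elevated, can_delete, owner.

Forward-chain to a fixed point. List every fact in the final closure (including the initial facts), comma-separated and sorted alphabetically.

can_delete, can_publish, device_trusted, elevated, ip_allowlisted, member_of_group, mfa_enrolled, owner, quota_ok, restricted_mode, role_admin, role_editor

[1] R2 [owner, restricted_mode => device_trusted]; R8 [elevated => can_publish]. ⇒ new: device_trusted, can_publish.
[2] R3 [device_trusted => role_editor]; R4 [can_publish => role_admin]; R10 [device_trusted, can_publish => ip_allowlisted]. ⇒ new: role_editor, role_admin, ip_allowlisted.
[3] R11 [ip_allowlisted => quota_ok]. ⇒ new: quota_ok.
[4] R5 [quota_ok => mfa_enrolled]. ⇒ new: mfa_enrolled.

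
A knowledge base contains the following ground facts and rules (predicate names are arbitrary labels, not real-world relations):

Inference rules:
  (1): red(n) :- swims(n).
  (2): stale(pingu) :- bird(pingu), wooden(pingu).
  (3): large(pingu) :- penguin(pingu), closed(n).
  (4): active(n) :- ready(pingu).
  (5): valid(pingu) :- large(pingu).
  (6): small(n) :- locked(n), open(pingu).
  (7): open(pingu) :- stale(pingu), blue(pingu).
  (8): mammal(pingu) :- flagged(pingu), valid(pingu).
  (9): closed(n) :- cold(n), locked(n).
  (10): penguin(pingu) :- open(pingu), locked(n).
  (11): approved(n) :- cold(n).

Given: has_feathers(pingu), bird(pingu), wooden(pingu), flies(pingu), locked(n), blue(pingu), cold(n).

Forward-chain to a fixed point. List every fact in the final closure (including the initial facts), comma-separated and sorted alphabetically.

approved(n), bird(pingu), blue(pingu), closed(n), cold(n), flies(pingu), has_feathers(pingu), large(pingu), locked(n), open(pingu), penguin(pingu), small(n), stale(pingu), valid(pingu), wooden(pingu)

Round 1: (2) [stale(pingu) :- bird(pingu), wooden(pingu).]; (9) [closed(n) :- cold(n), locked(n).]; (11) [approved(n) :- cold(n).]. New: stale(pingu), closed(n), approved(n).
Round 2: (7) [open(pingu) :- stale(pingu), blue(pingu).]. New: open(pingu).
Round 3: (6) [small(n) :- locked(n), open(pingu).]; (10) [penguin(pingu) :- open(pingu), locked(n).]. New: small(n), penguin(pingu).
Round 4: (3) [large(pingu) :- penguin(pingu), closed(n).]. New: large(pingu).
Round 5: (5) [valid(pingu) :- large(pingu).]. New: valid(pingu).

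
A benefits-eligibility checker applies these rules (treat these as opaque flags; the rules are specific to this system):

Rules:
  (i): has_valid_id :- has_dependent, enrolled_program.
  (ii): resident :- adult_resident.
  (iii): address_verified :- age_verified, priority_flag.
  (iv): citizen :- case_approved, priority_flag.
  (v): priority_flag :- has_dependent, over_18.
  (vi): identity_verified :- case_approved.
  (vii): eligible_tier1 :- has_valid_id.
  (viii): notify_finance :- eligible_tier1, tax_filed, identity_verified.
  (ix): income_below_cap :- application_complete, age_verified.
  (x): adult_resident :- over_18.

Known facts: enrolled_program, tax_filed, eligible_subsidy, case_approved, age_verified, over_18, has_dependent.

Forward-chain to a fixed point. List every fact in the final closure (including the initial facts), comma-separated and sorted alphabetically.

address_verified, adult_resident, age_verified, case_approved, citizen, eligible_subsidy, eligible_tier1, enrolled_program, has_dependent, has_valid_id, identity_verified, notify_finance, over_18, priority_flag, resident, tax_filed

Round 1 — (i), (v), (vi), (x), derive has_valid_id, priority_flag, identity_verified, adult_resident.
Round 2 — (ii), (iii), (iv), (vii), derive resident, address_verified, citizen, eligible_tier1.
Round 3 — (viii), derive notify_finance.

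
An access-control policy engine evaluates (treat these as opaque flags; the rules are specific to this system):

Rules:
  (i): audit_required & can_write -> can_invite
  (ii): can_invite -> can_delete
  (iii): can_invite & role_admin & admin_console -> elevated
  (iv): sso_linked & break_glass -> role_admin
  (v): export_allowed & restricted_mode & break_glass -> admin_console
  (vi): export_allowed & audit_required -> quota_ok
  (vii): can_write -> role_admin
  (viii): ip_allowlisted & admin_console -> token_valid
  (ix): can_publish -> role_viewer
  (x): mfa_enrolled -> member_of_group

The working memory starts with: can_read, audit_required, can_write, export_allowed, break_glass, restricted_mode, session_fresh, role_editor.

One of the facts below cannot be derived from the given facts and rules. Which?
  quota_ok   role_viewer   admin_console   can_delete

role_viewer

Round 1: (i) [audit_required & can_write -> can_invite]; (v) [export_allowed & restricted_mode & break_glass -> admin_console]; (vi) [export_allowed & audit_required -> quota_ok]; (vii) [can_write -> role_admin]. New: can_invite, admin_console, quota_ok, role_admin.
Round 2: (ii) [can_invite -> can_delete]; (iii) [can_invite & role_admin & admin_console -> elevated]. New: can_delete, elevated.
Derived: can_delete (round 2), admin_console (round 1), quota_ok (round 1). role_viewer never appears in any round.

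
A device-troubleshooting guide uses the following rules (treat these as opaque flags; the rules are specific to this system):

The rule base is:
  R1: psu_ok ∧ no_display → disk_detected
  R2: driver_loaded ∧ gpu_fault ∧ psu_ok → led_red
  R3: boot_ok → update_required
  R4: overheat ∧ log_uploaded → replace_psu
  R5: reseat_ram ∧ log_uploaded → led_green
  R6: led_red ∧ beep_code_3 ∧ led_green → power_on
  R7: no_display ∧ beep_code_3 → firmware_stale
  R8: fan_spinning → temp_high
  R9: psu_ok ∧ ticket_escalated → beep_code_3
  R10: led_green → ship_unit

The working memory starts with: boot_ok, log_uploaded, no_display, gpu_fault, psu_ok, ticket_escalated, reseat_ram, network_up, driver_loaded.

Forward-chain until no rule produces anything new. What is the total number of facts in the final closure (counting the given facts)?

Round 1 fires R1, R2, R3, R5, R9, giving disk_detected, led_red, update_required, led_green, beep_code_3.
Round 2 fires R6, R7, R10, giving power_on, firmware_stale, ship_unit.
Closure: {beep_code_3, boot_ok, disk_detected, driver_loaded, firmware_stale, gpu_fault, led_green, led_red, log_uploaded, network_up, no_display, power_on, psu_ok, reseat_ram, ship_unit, ticket_escalated, update_required} — 17 facts.

17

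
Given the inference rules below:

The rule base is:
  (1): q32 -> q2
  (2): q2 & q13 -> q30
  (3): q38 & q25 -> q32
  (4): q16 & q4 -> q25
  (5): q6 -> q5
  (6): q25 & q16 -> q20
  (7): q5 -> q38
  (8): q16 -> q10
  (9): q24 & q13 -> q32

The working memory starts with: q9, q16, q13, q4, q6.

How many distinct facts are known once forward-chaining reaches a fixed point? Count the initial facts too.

13

Round 1 — (4), (5), (8), derive q25, q5, q10.
Round 2 — (6), (7), derive q20, q38.
Round 3 — (3), derive q32.
Round 4 — (1), derive q2.
Round 5 — (2), derive q30.
Closure: {q10, q13, q16, q2, q20, q25, q30, q32, q38, q4, q5, q6, q9} — 13 facts.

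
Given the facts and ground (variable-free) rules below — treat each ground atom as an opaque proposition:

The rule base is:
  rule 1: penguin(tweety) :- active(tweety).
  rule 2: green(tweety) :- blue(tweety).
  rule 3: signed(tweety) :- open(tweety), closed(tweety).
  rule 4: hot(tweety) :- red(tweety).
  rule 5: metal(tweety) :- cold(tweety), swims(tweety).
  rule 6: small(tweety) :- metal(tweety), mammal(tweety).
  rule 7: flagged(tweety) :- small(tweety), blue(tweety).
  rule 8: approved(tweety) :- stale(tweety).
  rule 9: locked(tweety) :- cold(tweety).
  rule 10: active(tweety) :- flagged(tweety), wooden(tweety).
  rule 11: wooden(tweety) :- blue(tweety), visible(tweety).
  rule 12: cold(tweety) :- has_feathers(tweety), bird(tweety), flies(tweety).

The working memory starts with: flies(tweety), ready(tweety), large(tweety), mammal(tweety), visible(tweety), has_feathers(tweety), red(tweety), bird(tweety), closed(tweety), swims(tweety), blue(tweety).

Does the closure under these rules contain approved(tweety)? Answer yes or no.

Round 1 — rule 2, rule 4, rule 11, rule 12, derive green(tweety), hot(tweety), wooden(tweety), cold(tweety).
Round 2 — rule 5, rule 9, derive metal(tweety), locked(tweety).
Round 3 — rule 6, derive small(tweety).
Round 4 — rule 7, derive flagged(tweety).
Round 5 — rule 10, derive active(tweety).
Round 6 — rule 1, derive penguin(tweety).
Fixed point reached. approved(tweety) is concluded only by rule 8; rule 8 needs stale(tweety) (never derived).

no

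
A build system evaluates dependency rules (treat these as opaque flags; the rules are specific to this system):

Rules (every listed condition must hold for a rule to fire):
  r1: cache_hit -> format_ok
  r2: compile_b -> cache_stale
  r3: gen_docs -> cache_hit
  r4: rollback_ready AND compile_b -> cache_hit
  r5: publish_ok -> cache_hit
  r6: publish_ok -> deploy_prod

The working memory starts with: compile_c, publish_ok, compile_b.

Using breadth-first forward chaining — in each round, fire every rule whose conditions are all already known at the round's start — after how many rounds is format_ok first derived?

2

Round 1: r2 [compile_b -> cache_stale]; r5 [publish_ok -> cache_hit]; r6 [publish_ok -> deploy_prod]. New: cache_stale, cache_hit, deploy_prod.
Round 2: r1 [cache_hit -> format_ok]. New: format_ok.
format_ok first appears in round 2.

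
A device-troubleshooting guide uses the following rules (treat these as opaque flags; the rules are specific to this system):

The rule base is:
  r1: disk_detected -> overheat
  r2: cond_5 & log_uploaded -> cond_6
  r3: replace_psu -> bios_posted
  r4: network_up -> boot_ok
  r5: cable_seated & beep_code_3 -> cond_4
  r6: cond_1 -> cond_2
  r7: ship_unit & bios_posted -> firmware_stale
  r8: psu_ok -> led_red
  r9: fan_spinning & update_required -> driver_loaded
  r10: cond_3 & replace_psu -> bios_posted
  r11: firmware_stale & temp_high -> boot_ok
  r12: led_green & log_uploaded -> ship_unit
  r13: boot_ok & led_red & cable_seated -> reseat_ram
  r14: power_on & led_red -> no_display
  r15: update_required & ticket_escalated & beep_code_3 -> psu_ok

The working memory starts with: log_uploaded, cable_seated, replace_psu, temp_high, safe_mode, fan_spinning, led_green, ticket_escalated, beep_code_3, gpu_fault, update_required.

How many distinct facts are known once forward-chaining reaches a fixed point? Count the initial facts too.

Round 1 fires r3, r5, r9, r12, r15, giving bios_posted, cond_4, driver_loaded, ship_unit, psu_ok.
Round 2 fires r7, r8, giving firmware_stale, led_red.
Round 3 fires r11, giving boot_ok.
Round 4 fires r13, giving reseat_ram.
Closure: {beep_code_3, bios_posted, boot_ok, cable_seated, cond_4, driver_loaded, fan_spinning, firmware_stale, gpu_fault, led_green, led_red, log_uploaded, psu_ok, replace_psu, reseat_ram, safe_mode, ship_unit, temp_high, ticket_escalated, update_required} — 20 facts.

20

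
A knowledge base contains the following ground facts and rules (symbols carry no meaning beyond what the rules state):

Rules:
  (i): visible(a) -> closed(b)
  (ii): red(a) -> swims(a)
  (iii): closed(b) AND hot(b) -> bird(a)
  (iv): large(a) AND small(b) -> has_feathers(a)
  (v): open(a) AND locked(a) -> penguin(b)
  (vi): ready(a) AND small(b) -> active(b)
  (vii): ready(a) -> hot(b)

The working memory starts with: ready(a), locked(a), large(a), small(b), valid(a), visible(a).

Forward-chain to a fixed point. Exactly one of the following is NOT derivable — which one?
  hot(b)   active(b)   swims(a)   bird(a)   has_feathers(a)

Round 1: (i) [visible(a) -> closed(b)]; (iv) [large(a) AND small(b) -> has_feathers(a)]; (vi) [ready(a) AND small(b) -> active(b)]; (vii) [ready(a) -> hot(b)]. New: closed(b), has_feathers(a), active(b), hot(b).
Round 2: (iii) [closed(b) AND hot(b) -> bird(a)]. New: bird(a).
Derived: has_feathers(a) (round 1), active(b) (round 1), bird(a) (round 2), hot(b) (round 1). swims(a) never appears in any round.

swims(a)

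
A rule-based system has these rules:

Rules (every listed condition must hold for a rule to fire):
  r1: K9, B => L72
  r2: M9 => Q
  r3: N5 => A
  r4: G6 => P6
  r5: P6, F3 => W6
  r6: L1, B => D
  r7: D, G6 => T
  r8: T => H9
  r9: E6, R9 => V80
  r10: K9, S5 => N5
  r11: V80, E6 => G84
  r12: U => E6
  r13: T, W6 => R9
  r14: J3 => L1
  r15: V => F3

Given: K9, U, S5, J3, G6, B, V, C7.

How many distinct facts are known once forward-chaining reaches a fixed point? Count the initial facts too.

Round 1: r1 [K9, B => L72]; r4 [G6 => P6]; r10 [K9, S5 => N5]; r12 [U => E6]; r14 [J3 => L1]; r15 [V => F3]. Adds L72, P6, N5, E6, L1, F3.
Round 2: r3 [N5 => A]; r5 [P6, F3 => W6]; r6 [L1, B => D]. Adds A, W6, D.
Round 3: r7 [D, G6 => T]. Adds T.
Round 4: r8 [T => H9]; r13 [T, W6 => R9]. Adds H9, R9.
Round 5: r9 [E6, R9 => V80]. Adds V80.
Round 6: r11 [V80, E6 => G84]. Adds G84.
Closure: {A, B, C7, D, E6, F3, G6, G84, H9, J3, K9, L1, L72, N5, P6, R9, S5, T, U, V, V80, W6} — 22 facts.

22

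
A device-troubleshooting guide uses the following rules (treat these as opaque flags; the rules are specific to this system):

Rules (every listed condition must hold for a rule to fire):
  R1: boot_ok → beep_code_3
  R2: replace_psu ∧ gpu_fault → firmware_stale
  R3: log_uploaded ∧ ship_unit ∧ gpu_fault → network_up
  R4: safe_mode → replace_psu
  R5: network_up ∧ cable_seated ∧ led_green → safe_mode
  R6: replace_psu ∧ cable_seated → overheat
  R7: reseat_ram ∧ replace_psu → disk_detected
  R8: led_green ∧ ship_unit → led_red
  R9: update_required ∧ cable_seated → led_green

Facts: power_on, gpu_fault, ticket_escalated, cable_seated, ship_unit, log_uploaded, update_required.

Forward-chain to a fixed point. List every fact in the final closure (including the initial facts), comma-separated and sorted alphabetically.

cable_seated, firmware_stale, gpu_fault, led_green, led_red, log_uploaded, network_up, overheat, power_on, replace_psu, safe_mode, ship_unit, ticket_escalated, update_required

Round 1: R3 [log_uploaded ∧ ship_unit ∧ gpu_fault → network_up]; R9 [update_required ∧ cable_seated → led_green]. New: network_up, led_green.
Round 2: R5 [network_up ∧ cable_seated ∧ led_green → safe_mode]; R8 [led_green ∧ ship_unit → led_red]. New: safe_mode, led_red.
Round 3: R4 [safe_mode → replace_psu]. New: replace_psu.
Round 4: R2 [replace_psu ∧ gpu_fault → firmware_stale]; R6 [replace_psu ∧ cable_seated → overheat]. New: firmware_stale, overheat.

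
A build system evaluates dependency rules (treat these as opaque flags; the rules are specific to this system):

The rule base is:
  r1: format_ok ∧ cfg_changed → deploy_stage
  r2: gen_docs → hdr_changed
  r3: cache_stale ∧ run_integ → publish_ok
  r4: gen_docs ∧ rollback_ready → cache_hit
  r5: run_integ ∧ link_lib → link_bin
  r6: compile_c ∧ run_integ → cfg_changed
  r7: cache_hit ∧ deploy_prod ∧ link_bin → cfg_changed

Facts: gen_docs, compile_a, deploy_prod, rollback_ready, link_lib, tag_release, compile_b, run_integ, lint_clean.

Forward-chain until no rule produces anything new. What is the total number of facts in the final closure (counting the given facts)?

13

Round 1: r2 [gen_docs → hdr_changed]; r4 [gen_docs ∧ rollback_ready → cache_hit]; r5 [run_integ ∧ link_lib → link_bin]. New: hdr_changed, cache_hit, link_bin.
Round 2: r7 [cache_hit ∧ deploy_prod ∧ link_bin → cfg_changed]. New: cfg_changed.
Closure: {cache_hit, cfg_changed, compile_a, compile_b, deploy_prod, gen_docs, hdr_changed, link_bin, link_lib, lint_clean, rollback_ready, run_integ, tag_release} — 13 facts.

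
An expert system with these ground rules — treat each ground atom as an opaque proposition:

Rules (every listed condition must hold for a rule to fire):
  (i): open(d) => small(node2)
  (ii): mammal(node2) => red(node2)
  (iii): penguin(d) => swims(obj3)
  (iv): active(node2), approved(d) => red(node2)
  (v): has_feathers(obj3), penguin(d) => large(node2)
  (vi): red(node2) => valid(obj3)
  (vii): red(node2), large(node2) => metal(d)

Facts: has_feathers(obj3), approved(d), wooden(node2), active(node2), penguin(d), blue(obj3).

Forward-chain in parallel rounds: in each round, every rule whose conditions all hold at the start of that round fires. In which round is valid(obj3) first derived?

2

Round 1 — (iii), (iv), (v), derive swims(obj3), red(node2), large(node2).
Round 2 — (vi), (vii), derive valid(obj3), metal(d).
valid(obj3) first appears in round 2.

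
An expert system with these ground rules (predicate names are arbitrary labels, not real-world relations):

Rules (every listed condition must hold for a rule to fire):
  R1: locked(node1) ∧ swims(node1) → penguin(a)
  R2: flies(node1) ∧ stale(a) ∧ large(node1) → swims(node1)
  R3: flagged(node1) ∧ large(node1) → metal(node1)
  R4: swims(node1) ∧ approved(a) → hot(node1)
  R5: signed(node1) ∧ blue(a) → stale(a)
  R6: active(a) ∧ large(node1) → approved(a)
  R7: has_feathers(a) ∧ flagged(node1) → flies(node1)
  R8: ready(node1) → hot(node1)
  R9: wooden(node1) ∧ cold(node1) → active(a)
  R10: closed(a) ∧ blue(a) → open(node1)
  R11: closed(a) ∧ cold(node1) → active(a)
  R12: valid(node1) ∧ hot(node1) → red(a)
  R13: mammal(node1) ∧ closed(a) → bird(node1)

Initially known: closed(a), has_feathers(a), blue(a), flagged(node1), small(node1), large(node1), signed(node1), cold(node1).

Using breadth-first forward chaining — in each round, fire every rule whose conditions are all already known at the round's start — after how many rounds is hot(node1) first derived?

Round 1 fires R3, R5, R7, R10, R11, giving metal(node1), stale(a), flies(node1), open(node1), active(a).
Round 2 fires R2, R6, giving swims(node1), approved(a).
Round 3 fires R4, giving hot(node1).
hot(node1) first appears in round 3.

3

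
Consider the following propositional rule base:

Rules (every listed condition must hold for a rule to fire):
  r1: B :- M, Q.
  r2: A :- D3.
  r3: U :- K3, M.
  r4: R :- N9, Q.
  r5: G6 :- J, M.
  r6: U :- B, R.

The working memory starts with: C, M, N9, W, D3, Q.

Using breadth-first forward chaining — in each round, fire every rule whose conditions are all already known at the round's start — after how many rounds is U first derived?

Round 1: r1 [B :- M, Q.]; r2 [A :- D3.]; r4 [R :- N9, Q.]. New: B, A, R.
Round 2: r6 [U :- B, R.]. New: U.
U first appears in round 2.

2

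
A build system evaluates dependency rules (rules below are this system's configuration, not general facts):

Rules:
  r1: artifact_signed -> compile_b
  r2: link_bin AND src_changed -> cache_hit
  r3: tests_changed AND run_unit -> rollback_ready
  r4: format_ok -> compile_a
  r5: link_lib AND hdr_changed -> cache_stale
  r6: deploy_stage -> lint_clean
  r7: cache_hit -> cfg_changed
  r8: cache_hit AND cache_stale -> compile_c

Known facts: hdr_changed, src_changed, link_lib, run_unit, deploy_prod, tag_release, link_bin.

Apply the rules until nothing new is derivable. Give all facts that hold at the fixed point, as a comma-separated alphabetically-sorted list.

cache_hit, cache_stale, cfg_changed, compile_c, deploy_prod, hdr_changed, link_bin, link_lib, run_unit, src_changed, tag_release

Round 1: r2 [link_bin AND src_changed -> cache_hit]; r5 [link_lib AND hdr_changed -> cache_stale]. Adds cache_hit, cache_stale.
Round 2: r7 [cache_hit -> cfg_changed]; r8 [cache_hit AND cache_stale -> compile_c]. Adds cfg_changed, compile_c.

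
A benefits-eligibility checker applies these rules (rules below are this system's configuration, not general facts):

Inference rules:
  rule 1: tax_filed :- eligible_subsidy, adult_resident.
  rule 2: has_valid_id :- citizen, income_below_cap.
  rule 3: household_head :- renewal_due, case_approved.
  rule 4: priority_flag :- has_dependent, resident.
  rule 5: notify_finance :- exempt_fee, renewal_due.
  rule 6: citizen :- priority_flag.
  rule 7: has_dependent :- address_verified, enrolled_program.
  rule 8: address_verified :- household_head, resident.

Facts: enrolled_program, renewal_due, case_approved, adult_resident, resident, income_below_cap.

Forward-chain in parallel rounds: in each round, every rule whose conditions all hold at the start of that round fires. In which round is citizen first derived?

5

Round 1: rule 3 [household_head :- renewal_due, case_approved.]. Adds household_head.
Round 2: rule 8 [address_verified :- household_head, resident.]. Adds address_verified.
Round 3: rule 7 [has_dependent :- address_verified, enrolled_program.]. Adds has_dependent.
Round 4: rule 4 [priority_flag :- has_dependent, resident.]. Adds priority_flag.
Round 5: rule 6 [citizen :- priority_flag.]. Adds citizen.
citizen first appears in round 5.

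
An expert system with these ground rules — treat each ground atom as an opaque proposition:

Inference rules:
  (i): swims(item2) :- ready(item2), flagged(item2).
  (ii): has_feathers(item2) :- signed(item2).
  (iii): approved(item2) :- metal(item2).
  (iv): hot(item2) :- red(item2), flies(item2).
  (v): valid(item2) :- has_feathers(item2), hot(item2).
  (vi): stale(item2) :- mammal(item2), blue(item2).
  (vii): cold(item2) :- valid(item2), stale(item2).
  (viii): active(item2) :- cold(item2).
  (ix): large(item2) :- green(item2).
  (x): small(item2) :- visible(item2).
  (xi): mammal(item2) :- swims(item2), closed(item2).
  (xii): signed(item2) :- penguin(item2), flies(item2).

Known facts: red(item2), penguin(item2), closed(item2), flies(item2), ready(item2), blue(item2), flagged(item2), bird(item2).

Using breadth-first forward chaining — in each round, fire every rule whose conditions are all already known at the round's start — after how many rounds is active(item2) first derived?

5

Round 1: (i) [swims(item2) :- ready(item2), flagged(item2).]; (iv) [hot(item2) :- red(item2), flies(item2).]; (xii) [signed(item2) :- penguin(item2), flies(item2).]. New: swims(item2), hot(item2), signed(item2).
Round 2: (ii) [has_feathers(item2) :- signed(item2).]; (xi) [mammal(item2) :- swims(item2), closed(item2).]. New: has_feathers(item2), mammal(item2).
Round 3: (v) [valid(item2) :- has_feathers(item2), hot(item2).]; (vi) [stale(item2) :- mammal(item2), blue(item2).]. New: valid(item2), stale(item2).
Round 4: (vii) [cold(item2) :- valid(item2), stale(item2).]. New: cold(item2).
Round 5: (viii) [active(item2) :- cold(item2).]. New: active(item2).
active(item2) first appears in round 5.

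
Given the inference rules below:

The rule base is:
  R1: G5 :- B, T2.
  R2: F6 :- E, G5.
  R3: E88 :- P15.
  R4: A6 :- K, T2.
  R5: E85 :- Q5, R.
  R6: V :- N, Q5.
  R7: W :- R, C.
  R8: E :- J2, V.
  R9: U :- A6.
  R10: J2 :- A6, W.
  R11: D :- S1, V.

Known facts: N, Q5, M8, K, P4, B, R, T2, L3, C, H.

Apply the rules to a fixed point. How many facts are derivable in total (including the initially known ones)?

20

Round 1: R1 [G5 :- B, T2.]; R4 [A6 :- K, T2.]; R5 [E85 :- Q5, R.]; R6 [V :- N, Q5.]; R7 [W :- R, C.]. New: G5, A6, E85, V, W.
Round 2: R9 [U :- A6.]; R10 [J2 :- A6, W.]. New: U, J2.
Round 3: R8 [E :- J2, V.]. New: E.
Round 4: R2 [F6 :- E, G5.]. New: F6.
Closure: {A6, B, C, E, E85, F6, G5, H, J2, K, L3, M8, N, P4, Q5, R, T2, U, V, W} — 20 facts.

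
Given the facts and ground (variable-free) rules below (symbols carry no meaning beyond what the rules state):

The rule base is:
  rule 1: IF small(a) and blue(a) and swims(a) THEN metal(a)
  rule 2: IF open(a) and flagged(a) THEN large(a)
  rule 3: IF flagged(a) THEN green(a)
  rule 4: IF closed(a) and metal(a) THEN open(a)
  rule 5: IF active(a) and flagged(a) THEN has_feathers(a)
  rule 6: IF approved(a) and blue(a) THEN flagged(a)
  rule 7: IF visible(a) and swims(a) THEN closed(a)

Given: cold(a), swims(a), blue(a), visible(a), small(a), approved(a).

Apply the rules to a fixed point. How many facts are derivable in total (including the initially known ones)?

12

Round 1: rule 1 [IF small(a) and blue(a) and swims(a) THEN metal(a)]; rule 6 [IF approved(a) and blue(a) THEN flagged(a)]; rule 7 [IF visible(a) and swims(a) THEN closed(a)]. Adds metal(a), flagged(a), closed(a).
Round 2: rule 3 [IF flagged(a) THEN green(a)]; rule 4 [IF closed(a) and metal(a) THEN open(a)]. Adds green(a), open(a).
Round 3: rule 2 [IF open(a) and flagged(a) THEN large(a)]. Adds large(a).
Closure: {approved(a), blue(a), closed(a), cold(a), flagged(a), green(a), large(a), metal(a), open(a), small(a), swims(a), visible(a)} — 12 facts.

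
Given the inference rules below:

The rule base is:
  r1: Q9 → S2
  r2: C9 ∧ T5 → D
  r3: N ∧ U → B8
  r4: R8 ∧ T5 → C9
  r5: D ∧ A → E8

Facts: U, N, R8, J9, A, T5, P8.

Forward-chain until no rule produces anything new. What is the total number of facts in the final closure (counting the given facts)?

11

Round 1 — r3, r4, derive B8, C9.
Round 2 — r2, derive D.
Round 3 — r5, derive E8.
Closure: {A, B8, C9, D, E8, J9, N, P8, R8, T5, U} — 11 facts.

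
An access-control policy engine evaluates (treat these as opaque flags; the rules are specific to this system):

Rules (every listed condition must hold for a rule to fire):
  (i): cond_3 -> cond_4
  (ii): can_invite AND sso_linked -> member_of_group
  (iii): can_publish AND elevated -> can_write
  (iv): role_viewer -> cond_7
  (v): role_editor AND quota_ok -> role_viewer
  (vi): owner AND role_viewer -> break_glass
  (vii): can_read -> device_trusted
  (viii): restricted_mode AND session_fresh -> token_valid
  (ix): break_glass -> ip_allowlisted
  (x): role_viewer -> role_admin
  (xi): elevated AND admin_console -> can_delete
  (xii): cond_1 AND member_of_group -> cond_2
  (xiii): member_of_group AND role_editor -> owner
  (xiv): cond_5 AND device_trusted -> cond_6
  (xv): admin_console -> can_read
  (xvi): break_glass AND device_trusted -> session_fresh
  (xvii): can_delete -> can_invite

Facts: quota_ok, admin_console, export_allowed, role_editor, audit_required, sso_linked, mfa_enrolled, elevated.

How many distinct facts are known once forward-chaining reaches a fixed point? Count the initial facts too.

Round 1 — (v), (xi), (xv), derive role_viewer, can_delete, can_read.
Round 2 — (iv), (vii), (x), (xvii), derive cond_7, device_trusted, role_admin, can_invite.
Round 3 — (ii), derive member_of_group.
Round 4 — (xiii), derive owner.
Round 5 — (vi), derive break_glass.
Round 6 — (ix), (xvi), derive ip_allowlisted, session_fresh.
Closure: {admin_console, audit_required, break_glass, can_delete, can_invite, can_read, cond_7, device_trusted, elevated, export_allowed, ip_allowlisted, member_of_group, mfa_enrolled, owner, quota_ok, role_admin, role_editor, role_viewer, session_fresh, sso_linked} — 20 facts.

20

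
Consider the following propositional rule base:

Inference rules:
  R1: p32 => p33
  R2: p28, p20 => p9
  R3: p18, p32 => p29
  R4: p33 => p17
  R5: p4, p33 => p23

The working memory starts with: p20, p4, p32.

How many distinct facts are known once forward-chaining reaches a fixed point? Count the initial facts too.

Round 1: R1 [p32 => p33]. Adds p33.
Round 2: R4 [p33 => p17]; R5 [p4, p33 => p23]. Adds p17, p23.
Closure: {p17, p20, p23, p32, p33, p4} — 6 facts.

6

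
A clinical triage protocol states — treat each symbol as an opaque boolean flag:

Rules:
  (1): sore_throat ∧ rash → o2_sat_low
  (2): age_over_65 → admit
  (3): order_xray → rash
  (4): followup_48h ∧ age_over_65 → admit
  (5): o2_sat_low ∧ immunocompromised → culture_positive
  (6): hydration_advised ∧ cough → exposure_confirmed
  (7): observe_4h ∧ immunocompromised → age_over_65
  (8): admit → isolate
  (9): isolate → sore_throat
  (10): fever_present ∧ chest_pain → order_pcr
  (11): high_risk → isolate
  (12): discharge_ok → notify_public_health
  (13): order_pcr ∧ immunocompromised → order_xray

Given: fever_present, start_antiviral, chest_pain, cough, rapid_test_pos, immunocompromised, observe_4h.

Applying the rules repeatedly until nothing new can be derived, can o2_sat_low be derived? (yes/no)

yes

Round 1: (7) [observe_4h ∧ immunocompromised → age_over_65]; (10) [fever_present ∧ chest_pain → order_pcr]. Adds age_over_65, order_pcr.
Round 2: (2) [age_over_65 → admit]; (13) [order_pcr ∧ immunocompromised → order_xray]. Adds admit, order_xray.
Round 3: (3) [order_xray → rash]; (8) [admit → isolate]. Adds rash, isolate.
Round 4: (9) [isolate → sore_throat]. Adds sore_throat.
Round 5: (1) [sore_throat ∧ rash → o2_sat_low]. Adds o2_sat_low.
Round 6: (5) [o2_sat_low ∧ immunocompromised → culture_positive]. Adds culture_positive.
o2_sat_low appears in round 5, so it is derivable.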